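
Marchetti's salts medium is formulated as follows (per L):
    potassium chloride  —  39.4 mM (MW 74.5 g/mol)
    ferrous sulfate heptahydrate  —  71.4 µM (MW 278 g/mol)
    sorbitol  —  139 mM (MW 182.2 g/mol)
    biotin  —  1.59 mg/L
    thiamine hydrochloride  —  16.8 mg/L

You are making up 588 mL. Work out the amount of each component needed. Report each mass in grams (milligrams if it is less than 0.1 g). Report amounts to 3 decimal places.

Target volume = 588 mL = 0.588 L.
potassium chloride: 39.4 mmol/L × 74.5 g/mol × 0.588 L ÷ 1000 = 1.726 g
ferrous sulfate heptahydrate: 71.4 µmol/L × 278 g/mol × 0.588 L ÷ 1000 = 11.671 mg
sorbitol: 139 mmol/L × 182.2 g/mol × 0.588 L ÷ 1000 = 14.892 g
biotin: 1.59 mg/L × 0.588 L = 0.935 mg
thiamine hydrochloride: 16.8 mg/L × 0.588 L = 9.878 mg

potassium chloride 1.726 g; ferrous sulfate heptahydrate 11.671 mg; sorbitol 14.892 g; biotin 0.935 mg; thiamine hydrochloride 9.878 mg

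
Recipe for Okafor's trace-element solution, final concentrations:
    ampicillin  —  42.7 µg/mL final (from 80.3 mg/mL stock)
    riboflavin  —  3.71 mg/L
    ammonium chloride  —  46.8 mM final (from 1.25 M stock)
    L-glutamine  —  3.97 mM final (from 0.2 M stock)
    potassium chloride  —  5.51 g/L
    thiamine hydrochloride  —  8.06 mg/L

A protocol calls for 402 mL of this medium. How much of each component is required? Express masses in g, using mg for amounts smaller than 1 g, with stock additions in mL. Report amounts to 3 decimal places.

ampicillin 0.214 mL; riboflavin 1.491 mg; ammonium chloride 15.051 mL; L-glutamine 7.980 mL; potassium chloride 2.215 g; thiamine hydrochloride 3.240 mg

Scale factor relative to 1 L: 0.402.
ampicillin: C1V1 = C2V2 → 42.7 µg/mL × 402 mL ÷ 80300 µg/mL = 0.214 mL
riboflavin: 3.71 mg/L × 0.402 L = 1.491 mg
ammonium chloride: dilute stock: 46.8 mM × 402 mL ÷ 1250 mM = 15.051 mL
L-glutamine: C1V1 = C2V2 → 3.97 mM × 402 mL ÷ 200 mM = 7.980 mL
potassium chloride: 5.51 g/L × 0.402 L = 2.215 g
thiamine hydrochloride: 8.06 mg/L × 0.402 L = 3.240 mg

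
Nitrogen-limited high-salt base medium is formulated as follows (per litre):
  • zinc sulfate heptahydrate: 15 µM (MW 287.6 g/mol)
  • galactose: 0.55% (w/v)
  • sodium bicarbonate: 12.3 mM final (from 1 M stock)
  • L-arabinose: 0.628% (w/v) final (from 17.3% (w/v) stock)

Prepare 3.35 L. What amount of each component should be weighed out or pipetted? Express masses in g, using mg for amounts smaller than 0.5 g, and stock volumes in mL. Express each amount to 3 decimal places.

Scale factor relative to 1 L: 3.35.
zinc sulfate heptahydrate: 15 µmol/L × 287.6 g/mol × 3.35 L ÷ 1000 = 14.452 mg
galactose: 0.55 g per 100 mL × 3350 mL ÷ 100 = 18.425 g
sodium bicarbonate: V = C2·V2/C1 = 12.3 mM × 3350 mL ÷ 1000 mM = 41.205 mL
L-arabinose: dilute stock: 0.628% ÷ 17.3% × 3350 mL = 121.607 mL

zinc sulfate heptahydrate 14.452 mg; galactose 18.425 g; sodium bicarbonate 41.205 mL; L-arabinose 121.607 mL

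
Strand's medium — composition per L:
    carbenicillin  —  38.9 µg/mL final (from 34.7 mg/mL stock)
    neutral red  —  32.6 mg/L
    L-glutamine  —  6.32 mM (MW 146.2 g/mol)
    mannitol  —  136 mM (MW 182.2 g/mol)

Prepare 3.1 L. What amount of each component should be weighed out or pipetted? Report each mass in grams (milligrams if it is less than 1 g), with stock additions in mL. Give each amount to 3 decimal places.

Scale factor relative to 1 L: 3.1.
carbenicillin: dilute stock: 38.9 µg/mL × 3100 mL ÷ 34700 µg/mL = 3.475 mL
neutral red: 32.6 mg/L × 3.1 L = 101.060 mg
L-glutamine: 6.32 mmol/L × 146.2 g/mol × 3.1 L ÷ 1000 = 2.864 g
mannitol: 136 mmol/L × 182.2 g/mol × 3.1 L ÷ 1000 = 76.816 g

carbenicillin 3.475 mL; neutral red 101.060 mg; L-glutamine 2.864 g; mannitol 76.816 g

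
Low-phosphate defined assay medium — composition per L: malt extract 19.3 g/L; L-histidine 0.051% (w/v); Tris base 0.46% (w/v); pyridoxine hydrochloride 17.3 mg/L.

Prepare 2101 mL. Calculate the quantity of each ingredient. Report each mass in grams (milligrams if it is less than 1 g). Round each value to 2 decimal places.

Scale factor relative to 1 L: 2.101.
malt extract: 19.3 g/L × 2.101 L = 40.55 g
L-histidine: 0.051% w/v = 0.51 g/L → 0.51 × 2.101 L = 1.07 g
Tris base: 0.46% w/v = 4.6 g/L → 4.6 × 2.101 L = 9.66 g
pyridoxine hydrochloride: 17.3 mg/L × 2.101 L = 36.35 mg

malt extract 40.55 g; L-histidine 1.07 g; Tris base 9.66 g; pyridoxine hydrochloride 36.35 mg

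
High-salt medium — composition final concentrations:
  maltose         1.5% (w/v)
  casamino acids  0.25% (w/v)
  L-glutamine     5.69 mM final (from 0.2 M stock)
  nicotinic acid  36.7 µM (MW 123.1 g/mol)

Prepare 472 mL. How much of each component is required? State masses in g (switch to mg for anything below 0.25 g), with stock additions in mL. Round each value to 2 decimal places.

maltose 7.08 g; casamino acids 1.18 g; L-glutamine 13.43 mL; nicotinic acid 2.13 mg

Scale factor relative to 1 L: 0.472.
maltose: 1.5% w/v = 15 g/L → 15 × 0.472 L = 7.08 g
casamino acids: 0.25 g per 100 mL × 472 mL ÷ 100 = 1.18 g
L-glutamine: C1V1 = C2V2 → 5.69 mM × 472 mL ÷ 200 mM = 13.43 mL
nicotinic acid: 36.7 µmol/L × 123.1 g/mol × 0.472 L ÷ 1000 = 2.13 mg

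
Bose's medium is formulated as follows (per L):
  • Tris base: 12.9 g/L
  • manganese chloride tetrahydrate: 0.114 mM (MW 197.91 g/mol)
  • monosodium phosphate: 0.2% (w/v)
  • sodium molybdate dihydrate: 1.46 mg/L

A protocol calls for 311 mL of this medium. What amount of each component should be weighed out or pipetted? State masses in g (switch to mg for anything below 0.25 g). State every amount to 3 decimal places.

Tris base 4.012 g; manganese chloride tetrahydrate 7.017 mg; monosodium phosphate 0.622 g; sodium molybdate dihydrate 0.454 mg

Scale factor relative to 1 L: 0.311.
Tris base: 12.9 g/L × 0.311 L = 4.012 g
manganese chloride tetrahydrate: 0.114 mmol/L × 197.91 mg/mmol × 0.311 L = 7.017 mg
monosodium phosphate: 0.2 g per 100 mL × 311 mL ÷ 100 = 0.622 g
sodium molybdate dihydrate: 1.46 mg/L × 0.311 L = 0.454 mg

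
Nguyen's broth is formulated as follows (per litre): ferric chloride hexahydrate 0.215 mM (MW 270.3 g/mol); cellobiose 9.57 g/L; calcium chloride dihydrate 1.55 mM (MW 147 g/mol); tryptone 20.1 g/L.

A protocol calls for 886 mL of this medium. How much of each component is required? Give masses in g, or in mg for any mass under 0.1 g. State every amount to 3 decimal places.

ferric chloride hexahydrate 51.489 mg; cellobiose 8.479 g; calcium chloride dihydrate 0.202 g; tryptone 17.809 g

Target volume = 886 mL = 0.886 L.
ferric chloride hexahydrate: 0.215 mmol/L × 270.3 mg/mmol × 0.886 L = 51.489 mg
cellobiose: 9.57 g/L × 0.886 L = 8.479 g
calcium chloride dihydrate: 1.55 mmol/L × 147 g/mol × 0.886 L ÷ 1000 = 0.202 g
tryptone: 20.1 g/L × 0.886 L = 17.809 g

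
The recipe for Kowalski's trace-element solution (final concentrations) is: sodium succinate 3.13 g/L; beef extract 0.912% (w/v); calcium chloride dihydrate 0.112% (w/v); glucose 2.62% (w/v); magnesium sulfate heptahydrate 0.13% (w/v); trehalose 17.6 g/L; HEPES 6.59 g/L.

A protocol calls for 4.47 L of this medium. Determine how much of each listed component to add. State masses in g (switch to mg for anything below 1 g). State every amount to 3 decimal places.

Working volume: 4.47 L.
sodium succinate: 3.13 g/L × 4.47 L = 13.991 g
beef extract: 0.912% w/v = 9.12 g/L → 9.12 × 4.47 L = 40.766 g
calcium chloride dihydrate: 0.112% w/v = 1.12 g/L → 1.12 × 4.47 L = 5.006 g
glucose: 2.62% w/v = 26.2 g/L → 26.2 × 4.47 L = 117.114 g
magnesium sulfate heptahydrate: 0.13 g per 100 mL × 4470 mL ÷ 100 = 5.811 g
trehalose: 17.6 g/L × 4.47 L = 78.672 g
HEPES: 6.59 g/L × 4.47 L = 29.457 g

sodium succinate 13.991 g; beef extract 40.766 g; calcium chloride dihydrate 5.006 g; glucose 117.114 g; magnesium sulfate heptahydrate 5.811 g; trehalose 78.672 g; HEPES 29.457 g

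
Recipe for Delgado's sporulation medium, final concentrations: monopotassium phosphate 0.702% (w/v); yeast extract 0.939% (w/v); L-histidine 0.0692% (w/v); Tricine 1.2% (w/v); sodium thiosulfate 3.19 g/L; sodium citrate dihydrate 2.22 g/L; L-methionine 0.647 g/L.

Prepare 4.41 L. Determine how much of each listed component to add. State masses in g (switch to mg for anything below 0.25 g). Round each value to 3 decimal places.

Scale factor relative to 1 L: 4.41.
monopotassium phosphate: 0.702 g per 100 mL × 4410 mL ÷ 100 = 30.958 g
yeast extract: 0.939% w/v = 9.39 g/L → 9.39 × 4.41 L = 41.410 g
L-histidine: 0.0692 g per 100 mL × 4410 mL ÷ 100 = 3.052 g
Tricine: 1.2% w/v = 12 g/L → 12 × 4.41 L = 52.920 g
sodium thiosulfate: 3.19 g/L × 4.41 L = 14.068 g
sodium citrate dihydrate: 2.22 g/L × 4.41 L = 9.790 g
L-methionine: 0.647 g/L × 4.41 L = 2.853 g

monopotassium phosphate 30.958 g; yeast extract 41.410 g; L-histidine 3.052 g; Tricine 52.920 g; sodium thiosulfate 14.068 g; sodium citrate dihydrate 9.790 g; L-methionine 2.853 g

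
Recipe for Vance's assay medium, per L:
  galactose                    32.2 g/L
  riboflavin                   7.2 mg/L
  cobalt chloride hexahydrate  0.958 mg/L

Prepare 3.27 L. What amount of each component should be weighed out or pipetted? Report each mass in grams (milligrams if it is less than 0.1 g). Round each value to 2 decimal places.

Scale factor relative to 1 L: 3.27.
galactose: 32.2 g/L × 3.27 L = 105.29 g
riboflavin: 7.2 mg/L × 3.27 L = 23.54 mg
cobalt chloride hexahydrate: 0.958 mg/L × 3.27 L = 3.13 mg

galactose 105.29 g; riboflavin 23.54 mg; cobalt chloride hexahydrate 3.13 mg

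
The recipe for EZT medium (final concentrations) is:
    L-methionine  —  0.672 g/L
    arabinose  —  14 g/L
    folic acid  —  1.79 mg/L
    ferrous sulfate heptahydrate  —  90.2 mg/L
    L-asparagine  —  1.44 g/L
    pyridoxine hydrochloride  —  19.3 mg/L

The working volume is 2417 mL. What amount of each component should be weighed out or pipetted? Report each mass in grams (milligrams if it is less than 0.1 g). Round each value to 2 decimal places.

L-methionine 1.62 g; arabinose 33.84 g; folic acid 4.33 mg; ferrous sulfate heptahydrate 0.22 g; L-asparagine 3.48 g; pyridoxine hydrochloride 46.65 mg

Working volume: 2417 mL = 2.417 L.
L-methionine: 0.672 g/L × 2.417 L = 1.62 g
arabinose: 14 g/L × 2.417 L = 33.84 g
folic acid: 1.79 mg/L × 2.417 L = 4.33 mg
ferrous sulfate heptahydrate: 90.2 mg/L × 2.417 L = 218.013 mg = 0.22 g
L-asparagine: 1.44 g/L × 2.417 L = 3.48 g
pyridoxine hydrochloride: 19.3 mg/L × 2.417 L = 46.65 mg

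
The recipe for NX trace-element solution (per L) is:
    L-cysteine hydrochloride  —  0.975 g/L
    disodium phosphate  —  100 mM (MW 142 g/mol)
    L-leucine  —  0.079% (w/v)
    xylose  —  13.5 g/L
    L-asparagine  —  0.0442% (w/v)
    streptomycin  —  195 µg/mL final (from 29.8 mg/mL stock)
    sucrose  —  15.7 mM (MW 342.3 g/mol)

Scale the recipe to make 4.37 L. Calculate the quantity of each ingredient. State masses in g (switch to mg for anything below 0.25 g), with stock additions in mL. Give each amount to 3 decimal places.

Scale factor relative to 1 L: 4.37.
L-cysteine hydrochloride: 0.975 g/L × 4.37 L = 4.261 g
disodium phosphate: 100 mmol/L × 142 g/mol × 4.37 L ÷ 1000 = 62.054 g
L-leucine: 0.079 g per 100 mL × 4370 mL ÷ 100 = 3.452 g
xylose: 13.5 g/L × 4.37 L = 58.995 g
L-asparagine: 0.0442 g per 100 mL × 4370 mL ÷ 100 = 1.932 g
streptomycin: C1V1 = C2V2 → 195 µg/mL × 4370 mL ÷ 29800 µg/mL = 28.596 mL
sucrose: 15.7 mmol/L × 342.3 g/mol × 4.37 L ÷ 1000 = 23.485 g

L-cysteine hydrochloride 4.261 g; disodium phosphate 62.054 g; L-leucine 3.452 g; xylose 58.995 g; L-asparagine 1.932 g; streptomycin 28.596 mL; sucrose 23.485 g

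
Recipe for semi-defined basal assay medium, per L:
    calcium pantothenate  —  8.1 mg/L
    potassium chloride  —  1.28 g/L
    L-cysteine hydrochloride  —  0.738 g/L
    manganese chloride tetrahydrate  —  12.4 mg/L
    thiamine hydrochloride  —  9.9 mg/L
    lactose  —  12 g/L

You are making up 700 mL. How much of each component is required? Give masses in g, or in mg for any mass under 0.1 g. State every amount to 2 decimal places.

calcium pantothenate 5.67 mg; potassium chloride 0.90 g; L-cysteine hydrochloride 0.52 g; manganese chloride tetrahydrate 8.68 mg; thiamine hydrochloride 6.93 mg; lactose 8.40 g

Target volume = 700 mL = 0.7 L.
calcium pantothenate: 8.1 mg/L × 0.7 L = 5.67 mg
potassium chloride: 1.28 g/L × 0.7 L = 0.90 g
L-cysteine hydrochloride: 0.738 g/L × 0.7 L = 0.52 g
manganese chloride tetrahydrate: 12.4 mg/L × 0.7 L = 8.68 mg
thiamine hydrochloride: 9.9 mg/L × 0.7 L = 6.93 mg
lactose: 12 g/L × 0.7 L = 8.40 g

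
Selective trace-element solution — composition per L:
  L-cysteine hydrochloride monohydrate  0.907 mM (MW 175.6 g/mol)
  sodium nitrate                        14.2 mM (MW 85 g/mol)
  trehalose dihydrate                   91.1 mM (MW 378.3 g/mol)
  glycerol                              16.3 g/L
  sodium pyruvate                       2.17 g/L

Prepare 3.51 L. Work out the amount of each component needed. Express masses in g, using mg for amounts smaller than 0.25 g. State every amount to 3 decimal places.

Working volume: 3.51 L.
L-cysteine hydrochloride monohydrate: 0.907 mmol/L × 175.6 g/mol × 3.51 L ÷ 1000 = 0.559 g
sodium nitrate: 14.2 mmol/L × 85 g/mol × 3.51 L ÷ 1000 = 4.237 g
trehalose dihydrate: 91.1 mmol/L × 378.3 g/mol × 3.51 L ÷ 1000 = 120.966 g
glycerol: 16.3 g/L × 3.51 L = 57.213 g
sodium pyruvate: 2.17 g/L × 3.51 L = 7.617 g

L-cysteine hydrochloride monohydrate 0.559 g; sodium nitrate 4.237 g; trehalose dihydrate 120.966 g; glycerol 57.213 g; sodium pyruvate 7.617 g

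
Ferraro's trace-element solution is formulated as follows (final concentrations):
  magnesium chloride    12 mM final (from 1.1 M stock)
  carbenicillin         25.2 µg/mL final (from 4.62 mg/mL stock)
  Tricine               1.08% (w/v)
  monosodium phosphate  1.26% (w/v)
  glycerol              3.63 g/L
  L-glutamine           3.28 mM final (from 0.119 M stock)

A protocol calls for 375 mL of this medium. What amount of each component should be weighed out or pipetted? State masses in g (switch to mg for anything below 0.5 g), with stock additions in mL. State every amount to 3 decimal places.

magnesium chloride 4.091 mL; carbenicillin 2.045 mL; Tricine 4.050 g; monosodium phosphate 4.725 g; glycerol 1.361 g; L-glutamine 10.336 mL

Working volume: 375 mL = 0.375 L.
magnesium chloride: dilute stock: 12 mM × 375 mL ÷ 1100 mM = 4.091 mL
carbenicillin: V = C2·V2/C1 = 25.2 µg/mL × 375 mL ÷ 4620 µg/mL = 2.045 mL
Tricine: 1.08 g per 100 mL × 375 mL ÷ 100 = 4.050 g
monosodium phosphate: 1.26 g per 100 mL × 375 mL ÷ 100 = 4.725 g
glycerol: 3.63 g/L × 0.375 L = 1.361 g
L-glutamine: C1V1 = C2V2 → 3.28 mM × 375 mL ÷ 119 mM = 10.336 mL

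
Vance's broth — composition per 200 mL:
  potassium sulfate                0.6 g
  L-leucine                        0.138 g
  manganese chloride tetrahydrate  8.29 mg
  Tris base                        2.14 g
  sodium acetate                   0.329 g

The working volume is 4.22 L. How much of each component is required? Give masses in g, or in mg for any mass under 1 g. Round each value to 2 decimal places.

potassium sulfate 12.66 g; L-leucine 2.91 g; manganese chloride tetrahydrate 174.92 mg; Tris base 45.15 g; sodium acetate 6.94 g

Scale factor = 4220 mL / 200 mL = 21.1.
potassium sulfate: 0.6 g × (4220 mL / 200 mL) = 12.66 g
L-leucine: 0.138 g × (4220 mL / 200 mL) = 2.91 g
manganese chloride tetrahydrate: 8.29 mg × (4220 mL / 200 mL) = 174.92 mg
Tris base: 2.14 g × (4220 mL / 200 mL) = 45.15 g
sodium acetate: 0.329 g × (4220 mL / 200 mL) = 6.94 g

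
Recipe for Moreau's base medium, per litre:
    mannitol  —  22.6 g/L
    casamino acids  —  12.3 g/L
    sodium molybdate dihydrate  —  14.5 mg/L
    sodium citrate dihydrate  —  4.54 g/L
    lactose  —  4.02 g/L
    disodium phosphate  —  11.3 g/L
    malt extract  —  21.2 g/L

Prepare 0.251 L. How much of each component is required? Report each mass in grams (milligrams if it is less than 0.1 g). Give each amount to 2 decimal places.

Working volume: 0.251 L.
mannitol: 22.6 g/L × 0.251 L = 5.67 g
casamino acids: 12.3 g/L × 0.251 L = 3.09 g
sodium molybdate dihydrate: 14.5 mg/L × 0.251 L = 3.64 mg
sodium citrate dihydrate: 4.54 g/L × 0.251 L = 1.14 g
lactose: 4.02 g/L × 0.251 L = 1.01 g
disodium phosphate: 11.3 g/L × 0.251 L = 2.84 g
malt extract: 21.2 g/L × 0.251 L = 5.32 g

mannitol 5.67 g; casamino acids 3.09 g; sodium molybdate dihydrate 3.64 mg; sodium citrate dihydrate 1.14 g; lactose 1.01 g; disodium phosphate 2.84 g; malt extract 5.32 g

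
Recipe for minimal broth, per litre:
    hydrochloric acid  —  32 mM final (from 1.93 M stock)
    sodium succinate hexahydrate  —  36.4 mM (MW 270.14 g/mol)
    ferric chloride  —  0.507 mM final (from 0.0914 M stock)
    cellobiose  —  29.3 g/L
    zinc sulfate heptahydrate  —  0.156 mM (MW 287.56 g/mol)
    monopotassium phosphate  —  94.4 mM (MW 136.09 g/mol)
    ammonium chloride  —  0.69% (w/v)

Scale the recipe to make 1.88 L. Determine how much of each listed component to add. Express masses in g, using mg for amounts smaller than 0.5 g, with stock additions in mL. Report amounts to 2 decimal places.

Scale factor relative to 1 L: 1.88.
hydrochloric acid: C1V1 = C2V2 → 32 mM × 1880 mL ÷ 1930 mM = 31.17 mL
sodium succinate hexahydrate: 36.4 mmol/L × 270.14 g/mol × 1.88 L ÷ 1000 = 18.49 g
ferric chloride: dilute stock: 0.507 mM × 1880 mL ÷ 91.4 mM = 10.43 mL
cellobiose: 29.3 g/L × 1.88 L = 55.08 g
zinc sulfate heptahydrate: 0.156 mmol/L × 287.56 mg/mmol × 1.88 L = 84.34 mg
monopotassium phosphate: 94.4 mmol/L × 136.09 g/mol × 1.88 L ÷ 1000 = 24.15 g
ammonium chloride: 0.69 g per 100 mL × 1880 mL ÷ 100 = 12.97 g

hydrochloric acid 31.17 mL; sodium succinate hexahydrate 18.49 g; ferric chloride 10.43 mL; cellobiose 55.08 g; zinc sulfate heptahydrate 84.34 mg; monopotassium phosphate 24.15 g; ammonium chloride 12.97 g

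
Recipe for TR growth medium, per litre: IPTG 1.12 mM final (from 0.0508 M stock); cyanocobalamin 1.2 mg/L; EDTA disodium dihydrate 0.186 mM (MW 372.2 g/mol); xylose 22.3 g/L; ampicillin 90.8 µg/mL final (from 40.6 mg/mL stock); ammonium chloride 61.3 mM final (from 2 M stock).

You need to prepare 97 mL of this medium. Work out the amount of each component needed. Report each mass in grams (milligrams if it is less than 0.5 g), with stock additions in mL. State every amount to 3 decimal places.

Scale factor relative to 1 L: 0.097.
IPTG: V = C2·V2/C1 = 1.12 mM × 97 mL ÷ 50.8 mM = 2.139 mL
cyanocobalamin: 1.2 mg/L × 0.097 L = 0.116 mg
EDTA disodium dihydrate: 0.186 mmol/L × 372.2 mg/mmol × 0.097 L = 6.715 mg
xylose: 22.3 g/L × 0.097 L = 2.163 g
ampicillin: V = C2·V2/C1 = 90.8 µg/mL × 97 mL ÷ 40600 µg/mL = 0.217 mL
ammonium chloride: dilute stock: 61.3 mM × 97 mL ÷ 2000 mM = 2.973 mL

IPTG 2.139 mL; cyanocobalamin 0.116 mg; EDTA disodium dihydrate 6.715 mg; xylose 2.163 g; ampicillin 0.217 mL; ammonium chloride 2.973 mL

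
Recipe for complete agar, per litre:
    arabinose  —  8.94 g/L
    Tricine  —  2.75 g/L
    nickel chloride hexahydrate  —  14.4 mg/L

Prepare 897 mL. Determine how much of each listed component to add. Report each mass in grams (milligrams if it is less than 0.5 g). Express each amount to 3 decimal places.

Target volume = 897 mL = 0.897 L.
arabinose: 8.94 g/L × 0.897 L = 8.019 g
Tricine: 2.75 g/L × 0.897 L = 2.467 g
nickel chloride hexahydrate: 14.4 mg/L × 0.897 L = 12.917 mg

arabinose 8.019 g; Tricine 2.467 g; nickel chloride hexahydrate 12.917 mg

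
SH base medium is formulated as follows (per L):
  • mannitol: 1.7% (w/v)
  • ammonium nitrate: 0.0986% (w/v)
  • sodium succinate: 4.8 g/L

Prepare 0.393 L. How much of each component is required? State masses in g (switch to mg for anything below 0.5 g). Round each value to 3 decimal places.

mannitol 6.681 g; ammonium nitrate 387.498 mg; sodium succinate 1.886 g

Working volume: 0.393 L.
mannitol: 1.7% w/v = 17 g/L → 17 × 0.393 L = 6.681 g
ammonium nitrate: 0.0986% w/v = 0.986 g/L → 0.986 × 0.393 L = 0.387498 g = 387.498 mg
sodium succinate: 4.8 g/L × 0.393 L = 1.886 g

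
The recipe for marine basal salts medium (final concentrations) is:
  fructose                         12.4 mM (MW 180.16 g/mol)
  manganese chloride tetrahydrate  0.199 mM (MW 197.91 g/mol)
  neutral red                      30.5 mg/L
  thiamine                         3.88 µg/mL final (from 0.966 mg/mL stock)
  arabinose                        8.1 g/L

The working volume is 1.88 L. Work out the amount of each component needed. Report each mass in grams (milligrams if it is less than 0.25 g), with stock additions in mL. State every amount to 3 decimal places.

Scale factor relative to 1 L: 1.88.
fructose: 12.4 mmol/L × 180.16 g/mol × 1.88 L ÷ 1000 = 4.200 g
manganese chloride tetrahydrate: 0.199 mmol/L × 197.91 mg/mmol × 1.88 L = 74.042 mg
neutral red: 30.5 mg/L × 1.88 L = 57.340 mg
thiamine: V = C2·V2/C1 = 3.88 µg/mL × 1880 mL ÷ 966 µg/mL = 7.551 mL
arabinose: 8.1 g/L × 1.88 L = 15.228 g

fructose 4.200 g; manganese chloride tetrahydrate 74.042 mg; neutral red 57.340 mg; thiamine 7.551 mL; arabinose 15.228 g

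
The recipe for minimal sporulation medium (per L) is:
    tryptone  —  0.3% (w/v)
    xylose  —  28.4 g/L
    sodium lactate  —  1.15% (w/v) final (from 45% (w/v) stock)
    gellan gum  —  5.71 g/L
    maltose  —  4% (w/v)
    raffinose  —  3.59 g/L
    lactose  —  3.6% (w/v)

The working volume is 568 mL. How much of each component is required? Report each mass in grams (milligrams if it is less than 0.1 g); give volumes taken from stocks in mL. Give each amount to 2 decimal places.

tryptone 1.70 g; xylose 16.13 g; sodium lactate 14.52 mL; gellan gum 3.24 g; maltose 22.72 g; raffinose 2.04 g; lactose 20.45 g

Working volume: 568 mL = 0.568 L.
tryptone: 0.3% w/v = 3 g/L → 3 × 0.568 L = 1.70 g
xylose: 28.4 g/L × 0.568 L = 16.13 g
sodium lactate: dilute stock: 1.15% ÷ 45% × 568 mL = 14.52 mL
gellan gum: 5.71 g/L × 0.568 L = 3.24 g
maltose: 4 g per 100 mL × 568 mL ÷ 100 = 22.72 g
raffinose: 3.59 g/L × 0.568 L = 2.04 g
lactose: 3.6 g per 100 mL × 568 mL ÷ 100 = 20.45 g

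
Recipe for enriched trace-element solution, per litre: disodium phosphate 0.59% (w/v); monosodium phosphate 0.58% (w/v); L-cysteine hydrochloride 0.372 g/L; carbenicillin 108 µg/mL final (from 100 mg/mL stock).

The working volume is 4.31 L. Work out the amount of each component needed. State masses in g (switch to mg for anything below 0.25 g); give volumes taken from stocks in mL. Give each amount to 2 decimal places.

disodium phosphate 25.43 g; monosodium phosphate 25.00 g; L-cysteine hydrochloride 1.60 g; carbenicillin 4.65 mL

Working volume: 4.31 L.
disodium phosphate: 0.59% w/v = 5.9 g/L → 5.9 × 4.31 L = 25.43 g
monosodium phosphate: 0.58 g per 100 mL × 4310 mL ÷ 100 = 25.00 g
L-cysteine hydrochloride: 0.372 g/L × 4.31 L = 1.60 g
carbenicillin: V = C2·V2/C1 = 108 µg/mL × 4310 mL ÷ 100000 µg/mL = 4.65 mL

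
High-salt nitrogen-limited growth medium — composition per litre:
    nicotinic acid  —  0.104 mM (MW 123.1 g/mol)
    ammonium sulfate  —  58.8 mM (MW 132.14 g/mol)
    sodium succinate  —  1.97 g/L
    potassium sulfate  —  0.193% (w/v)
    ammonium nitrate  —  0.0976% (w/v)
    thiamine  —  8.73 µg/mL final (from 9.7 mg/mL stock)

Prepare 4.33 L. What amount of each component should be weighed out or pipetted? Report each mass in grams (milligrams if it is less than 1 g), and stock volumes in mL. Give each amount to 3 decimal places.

nicotinic acid 55.434 mg; ammonium sulfate 33.643 g; sodium succinate 8.530 g; potassium sulfate 8.357 g; ammonium nitrate 4.226 g; thiamine 3.897 mL

Scale factor relative to 1 L: 4.33.
nicotinic acid: 0.104 mmol/L × 123.1 mg/mmol × 4.33 L = 55.434 mg
ammonium sulfate: 58.8 mmol/L × 132.14 g/mol × 4.33 L ÷ 1000 = 33.643 g
sodium succinate: 1.97 g/L × 4.33 L = 8.530 g
potassium sulfate: 0.193 g per 100 mL × 4330 mL ÷ 100 = 8.357 g
ammonium nitrate: 0.0976 g per 100 mL × 4330 mL ÷ 100 = 4.226 g
thiamine: dilute stock: 8.73 µg/mL × 4330 mL ÷ 9700 µg/mL = 3.897 mL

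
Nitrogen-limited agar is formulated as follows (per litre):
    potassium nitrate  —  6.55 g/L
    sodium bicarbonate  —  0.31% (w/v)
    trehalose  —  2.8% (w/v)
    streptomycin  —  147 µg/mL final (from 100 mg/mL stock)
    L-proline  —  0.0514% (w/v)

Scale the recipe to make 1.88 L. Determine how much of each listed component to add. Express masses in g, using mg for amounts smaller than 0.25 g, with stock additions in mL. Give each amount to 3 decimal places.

potassium nitrate 12.314 g; sodium bicarbonate 5.828 g; trehalose 52.640 g; streptomycin 2.764 mL; L-proline 0.966 g

Scale factor relative to 1 L: 1.88.
potassium nitrate: 6.55 g/L × 1.88 L = 12.314 g
sodium bicarbonate: 0.31% w/v = 3.1 g/L → 3.1 × 1.88 L = 5.828 g
trehalose: 2.8% w/v = 28 g/L → 28 × 1.88 L = 52.640 g
streptomycin: V = C2·V2/C1 = 147 µg/mL × 1880 mL ÷ 100000 µg/mL = 2.764 mL
L-proline: 0.0514 g per 100 mL × 1880 mL ÷ 100 = 0.966 g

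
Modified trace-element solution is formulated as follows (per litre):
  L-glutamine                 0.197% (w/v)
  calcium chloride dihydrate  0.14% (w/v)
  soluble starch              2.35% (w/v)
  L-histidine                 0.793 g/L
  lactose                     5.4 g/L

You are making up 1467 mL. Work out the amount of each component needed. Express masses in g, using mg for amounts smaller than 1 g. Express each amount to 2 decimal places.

L-glutamine 2.89 g; calcium chloride dihydrate 2.05 g; soluble starch 34.47 g; L-histidine 1.16 g; lactose 7.92 g

Scale factor relative to 1 L: 1.467.
L-glutamine: 0.197 g per 100 mL × 1467 mL ÷ 100 = 2.89 g
calcium chloride dihydrate: 0.14% w/v = 1.4 g/L → 1.4 × 1.467 L = 2.05 g
soluble starch: 2.35% w/v = 23.5 g/L → 23.5 × 1.467 L = 34.47 g
L-histidine: 0.793 g/L × 1.467 L = 1.16 g
lactose: 5.4 g/L × 1.467 L = 7.92 g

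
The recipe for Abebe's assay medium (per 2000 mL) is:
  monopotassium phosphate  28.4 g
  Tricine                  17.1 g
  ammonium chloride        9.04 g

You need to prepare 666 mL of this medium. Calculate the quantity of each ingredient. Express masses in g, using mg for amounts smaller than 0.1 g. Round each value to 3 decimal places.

monopotassium phosphate 9.457 g; Tricine 5.694 g; ammonium chloride 3.010 g

Ratio of target to recipe volume: 666 / 2000 = 0.333.
monopotassium phosphate: 28.4 g × (666 mL / 2000 mL) = 9.457 g
Tricine: 17.1 g × (666 mL / 2000 mL) = 5.694 g
ammonium chloride: 9.04 g × (666 mL / 2000 mL) = 3.010 g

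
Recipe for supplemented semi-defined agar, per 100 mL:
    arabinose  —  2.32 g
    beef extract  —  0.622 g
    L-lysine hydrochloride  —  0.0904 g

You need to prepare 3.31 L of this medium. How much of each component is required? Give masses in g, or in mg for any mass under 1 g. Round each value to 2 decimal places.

arabinose 76.79 g; beef extract 20.59 g; L-lysine hydrochloride 2.99 g

Scale factor = 3310 mL / 100 mL = 33.1.
arabinose: 2.32 g × (3310 mL / 100 mL) = 76.79 g
beef extract: 0.622 g × (3310 mL / 100 mL) = 20.59 g
L-lysine hydrochloride: 0.0904 g × (3310 mL / 100 mL) = 2.99 g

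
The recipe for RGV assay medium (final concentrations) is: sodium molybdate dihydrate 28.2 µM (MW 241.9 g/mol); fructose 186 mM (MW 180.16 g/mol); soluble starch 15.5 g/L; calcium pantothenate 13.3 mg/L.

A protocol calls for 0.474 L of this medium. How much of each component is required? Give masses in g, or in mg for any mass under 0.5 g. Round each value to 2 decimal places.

Scale factor relative to 1 L: 0.474.
sodium molybdate dihydrate: 28.2 µmol/L × 241.9 g/mol × 0.474 L ÷ 1000 = 3.23 mg
fructose: 186 mmol/L × 180.16 g/mol × 0.474 L ÷ 1000 = 15.88 g
soluble starch: 15.5 g/L × 0.474 L = 7.35 g
calcium pantothenate: 13.3 mg/L × 0.474 L = 6.30 mg

sodium molybdate dihydrate 3.23 mg; fructose 15.88 g; soluble starch 7.35 g; calcium pantothenate 6.30 mg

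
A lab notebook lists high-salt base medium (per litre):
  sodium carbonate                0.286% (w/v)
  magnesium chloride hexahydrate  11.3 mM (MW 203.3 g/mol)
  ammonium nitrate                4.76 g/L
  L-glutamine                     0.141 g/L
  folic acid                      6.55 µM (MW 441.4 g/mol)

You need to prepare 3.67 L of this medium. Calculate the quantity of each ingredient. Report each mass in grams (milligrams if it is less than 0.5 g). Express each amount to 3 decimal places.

Working volume: 3.67 L.
sodium carbonate: 0.286% w/v = 2.86 g/L → 2.86 × 3.67 L = 10.496 g
magnesium chloride hexahydrate: 11.3 mmol/L × 203.3 g/mol × 3.67 L ÷ 1000 = 8.431 g
ammonium nitrate: 4.76 g/L × 3.67 L = 17.469 g
L-glutamine: 0.141 g/L × 3.67 L = 0.517 g
folic acid: 6.55 µmol/L × 441.4 g/mol × 3.67 L ÷ 1000 = 10.611 mg

sodium carbonate 10.496 g; magnesium chloride hexahydrate 8.431 g; ammonium nitrate 17.469 g; L-glutamine 0.517 g; folic acid 10.611 mg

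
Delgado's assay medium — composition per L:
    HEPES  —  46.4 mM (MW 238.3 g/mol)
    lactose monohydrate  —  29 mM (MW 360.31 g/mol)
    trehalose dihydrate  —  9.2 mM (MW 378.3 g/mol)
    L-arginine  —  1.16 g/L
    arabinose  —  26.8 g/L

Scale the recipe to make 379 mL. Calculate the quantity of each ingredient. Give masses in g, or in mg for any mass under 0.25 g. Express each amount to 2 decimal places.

Working volume: 379 mL = 0.379 L.
HEPES: 46.4 mmol/L × 238.3 g/mol × 0.379 L ÷ 1000 = 4.19 g
lactose monohydrate: 29 mmol/L × 360.31 g/mol × 0.379 L ÷ 1000 = 3.96 g
trehalose dihydrate: 9.2 mmol/L × 378.3 g/mol × 0.379 L ÷ 1000 = 1.32 g
L-arginine: 1.16 g/L × 0.379 L = 0.44 g
arabinose: 26.8 g/L × 0.379 L = 10.16 g

HEPES 4.19 g; lactose monohydrate 3.96 g; trehalose dihydrate 1.32 g; L-arginine 0.44 g; arabinose 10.16 g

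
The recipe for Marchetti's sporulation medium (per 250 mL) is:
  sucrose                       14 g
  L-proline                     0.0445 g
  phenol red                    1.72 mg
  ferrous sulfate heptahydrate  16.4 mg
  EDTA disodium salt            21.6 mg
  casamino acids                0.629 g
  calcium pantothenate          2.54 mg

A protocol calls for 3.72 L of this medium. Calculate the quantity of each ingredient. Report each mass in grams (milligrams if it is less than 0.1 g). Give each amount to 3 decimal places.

Scale factor = 3720 mL / 250 mL = 14.88.
sucrose: 14 g × (3720 mL / 250 mL) = 208.320 g
L-proline: 0.0445 g × (3720 mL / 250 mL) = 0.662 g
phenol red: 1.72 mg × (3720 mL / 250 mL) = 25.594 mg
ferrous sulfate heptahydrate: 16.4 mg × (3720 mL / 250 mL) = 244.032 mg = 0.244 g
EDTA disodium salt: 21.6 mg × (3720 mL / 250 mL) = 321.408 mg = 0.321 g
casamino acids: 0.629 g × (3720 mL / 250 mL) = 9.360 g
calcium pantothenate: 2.54 mg × (3720 mL / 250 mL) = 37.795 mg

sucrose 208.320 g; L-proline 0.662 g; phenol red 25.594 mg; ferrous sulfate heptahydrate 0.244 g; EDTA disodium salt 0.321 g; casamino acids 9.360 g; calcium pantothenate 37.795 mg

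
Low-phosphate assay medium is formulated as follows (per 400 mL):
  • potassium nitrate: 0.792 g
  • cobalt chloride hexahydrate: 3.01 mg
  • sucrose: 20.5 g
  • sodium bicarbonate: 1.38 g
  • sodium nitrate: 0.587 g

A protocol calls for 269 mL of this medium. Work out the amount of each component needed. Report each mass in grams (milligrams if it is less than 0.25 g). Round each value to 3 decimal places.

Ratio of target to recipe volume: 269 / 400 = 0.6725.
potassium nitrate: 0.792 g × (269 mL / 400 mL) = 0.533 g
cobalt chloride hexahydrate: 3.01 mg × (269 mL / 400 mL) = 2.024 mg
sucrose: 20.5 g × (269 mL / 400 mL) = 13.786 g
sodium bicarbonate: 1.38 g × (269 mL / 400 mL) = 0.928 g
sodium nitrate: 0.587 g × (269 mL / 400 mL) = 0.395 g

potassium nitrate 0.533 g; cobalt chloride hexahydrate 2.024 mg; sucrose 13.786 g; sodium bicarbonate 0.928 g; sodium nitrate 0.395 g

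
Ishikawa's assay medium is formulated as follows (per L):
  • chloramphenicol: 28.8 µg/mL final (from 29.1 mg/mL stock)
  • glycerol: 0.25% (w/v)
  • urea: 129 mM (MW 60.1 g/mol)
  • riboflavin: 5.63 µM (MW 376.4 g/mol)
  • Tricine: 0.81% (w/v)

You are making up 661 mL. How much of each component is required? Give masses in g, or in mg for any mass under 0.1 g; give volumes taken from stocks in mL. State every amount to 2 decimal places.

Target volume = 661 mL = 0.661 L.
chloramphenicol: dilute stock: 28.8 µg/mL × 661 mL ÷ 29100 µg/mL = 0.65 mL
glycerol: 0.25% w/v = 2.5 g/L → 2.5 × 0.661 L = 1.65 g
urea: 129 mmol/L × 60.1 g/mol × 0.661 L ÷ 1000 = 5.12 g
riboflavin: 5.63 µmol/L × 376.4 g/mol × 0.661 L ÷ 1000 = 1.40 mg
Tricine: 0.81% w/v = 8.1 g/L → 8.1 × 0.661 L = 5.35 g

chloramphenicol 0.65 mL; glycerol 1.65 g; urea 5.12 g; riboflavin 1.40 mg; Tricine 5.35 g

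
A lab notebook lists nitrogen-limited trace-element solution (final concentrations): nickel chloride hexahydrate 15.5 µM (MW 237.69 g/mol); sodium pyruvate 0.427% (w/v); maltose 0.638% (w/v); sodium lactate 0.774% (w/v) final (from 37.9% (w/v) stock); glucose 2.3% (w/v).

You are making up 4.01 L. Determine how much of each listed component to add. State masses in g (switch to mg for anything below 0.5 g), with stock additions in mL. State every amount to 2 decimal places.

Scale factor relative to 1 L: 4.01.
nickel chloride hexahydrate: 15.5 µmol/L × 237.69 g/mol × 4.01 L ÷ 1000 = 14.77 mg
sodium pyruvate: 0.427 g per 100 mL × 4010 mL ÷ 100 = 17.12 g
maltose: 0.638% w/v = 6.38 g/L → 6.38 × 4.01 L = 25.58 g
sodium lactate: V = C2·V2/C1 = 0.774% ÷ 37.9% × 4010 mL = 81.89 mL
glucose: 2.3 g per 100 mL × 4010 mL ÷ 100 = 92.23 g

nickel chloride hexahydrate 14.77 mg; sodium pyruvate 17.12 g; maltose 25.58 g; sodium lactate 81.89 mL; glucose 92.23 g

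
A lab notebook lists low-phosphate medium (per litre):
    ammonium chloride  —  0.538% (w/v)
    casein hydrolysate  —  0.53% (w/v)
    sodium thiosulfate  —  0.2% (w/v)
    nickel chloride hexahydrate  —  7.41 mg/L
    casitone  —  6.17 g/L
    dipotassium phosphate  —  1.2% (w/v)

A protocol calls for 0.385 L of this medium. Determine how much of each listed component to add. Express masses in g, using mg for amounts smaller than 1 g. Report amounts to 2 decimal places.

Scale factor relative to 1 L: 0.385.
ammonium chloride: 0.538 g per 100 mL × 385 mL ÷ 100 = 2.07 g
casein hydrolysate: 0.53% w/v = 5.3 g/L → 5.3 × 0.385 L = 2.04 g
sodium thiosulfate: 0.2% w/v = 2 g/L → 2 × 0.385 L = 0.77 g = 770.00 mg
nickel chloride hexahydrate: 7.41 mg/L × 0.385 L = 2.85 mg
casitone: 6.17 g/L × 0.385 L = 2.38 g
dipotassium phosphate: 1.2 g per 100 mL × 385 mL ÷ 100 = 4.62 g

ammonium chloride 2.07 g; casein hydrolysate 2.04 g; sodium thiosulfate 770.00 mg; nickel chloride hexahydrate 2.85 mg; casitone 2.38 g; dipotassium phosphate 4.62 g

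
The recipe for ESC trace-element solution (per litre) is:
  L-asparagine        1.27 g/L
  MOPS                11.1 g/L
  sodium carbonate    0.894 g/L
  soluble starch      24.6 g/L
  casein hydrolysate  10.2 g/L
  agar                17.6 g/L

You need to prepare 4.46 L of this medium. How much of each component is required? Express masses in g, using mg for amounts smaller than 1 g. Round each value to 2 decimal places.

Scale factor relative to 1 L: 4.46.
L-asparagine: 1.27 g/L × 4.46 L = 5.66 g
MOPS: 11.1 g/L × 4.46 L = 49.51 g
sodium carbonate: 0.894 g/L × 4.46 L = 3.99 g
soluble starch: 24.6 g/L × 4.46 L = 109.72 g
casein hydrolysate: 10.2 g/L × 4.46 L = 45.49 g
agar: 17.6 g/L × 4.46 L = 78.50 g

L-asparagine 5.66 g; MOPS 49.51 g; sodium carbonate 3.99 g; soluble starch 109.72 g; casein hydrolysate 45.49 g; agar 78.50 g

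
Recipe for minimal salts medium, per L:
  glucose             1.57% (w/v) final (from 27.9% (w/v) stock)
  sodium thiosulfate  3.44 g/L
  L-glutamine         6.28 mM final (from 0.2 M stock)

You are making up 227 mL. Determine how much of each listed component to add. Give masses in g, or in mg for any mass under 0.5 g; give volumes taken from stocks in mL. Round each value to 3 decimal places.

Working volume: 227 mL = 0.227 L.
glucose: C1V1 = C2V2 → 1.57% ÷ 27.9% × 227 mL = 12.774 mL
sodium thiosulfate: 3.44 g/L × 0.227 L = 0.781 g
L-glutamine: C1V1 = C2V2 → 6.28 mM × 227 mL ÷ 200 mM = 7.128 mL

glucose 12.774 mL; sodium thiosulfate 0.781 g; L-glutamine 7.128 mL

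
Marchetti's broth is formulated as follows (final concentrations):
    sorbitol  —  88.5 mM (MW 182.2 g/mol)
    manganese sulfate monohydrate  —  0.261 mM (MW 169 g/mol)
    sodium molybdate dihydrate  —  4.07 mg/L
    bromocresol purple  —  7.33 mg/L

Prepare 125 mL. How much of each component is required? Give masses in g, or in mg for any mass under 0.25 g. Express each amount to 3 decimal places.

Target volume = 125 mL = 0.125 L.
sorbitol: 88.5 mmol/L × 182.2 g/mol × 0.125 L ÷ 1000 = 2.016 g
manganese sulfate monohydrate: 0.261 mmol/L × 169 mg/mmol × 0.125 L = 5.514 mg
sodium molybdate dihydrate: 4.07 mg/L × 0.125 L = 0.509 mg
bromocresol purple: 7.33 mg/L × 0.125 L = 0.916 mg

sorbitol 2.016 g; manganese sulfate monohydrate 5.514 mg; sodium molybdate dihydrate 0.509 mg; bromocresol purple 0.916 mg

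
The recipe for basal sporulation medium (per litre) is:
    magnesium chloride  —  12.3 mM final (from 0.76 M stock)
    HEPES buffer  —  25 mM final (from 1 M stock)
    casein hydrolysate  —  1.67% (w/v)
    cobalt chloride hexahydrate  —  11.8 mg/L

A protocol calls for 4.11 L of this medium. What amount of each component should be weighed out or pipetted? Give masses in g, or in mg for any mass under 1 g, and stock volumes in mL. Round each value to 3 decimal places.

Working volume: 4.11 L.
magnesium chloride: C1V1 = C2V2 → 12.3 mM × 4110 mL ÷ 760 mM = 66.517 mL
HEPES buffer: C1V1 = C2V2 → 25 mM × 4110 mL ÷ 1000 mM = 102.750 mL
casein hydrolysate: 1.67% w/v = 16.7 g/L → 16.7 × 4.11 L = 68.637 g
cobalt chloride hexahydrate: 11.8 mg/L × 4.11 L = 48.498 mg

magnesium chloride 66.517 mL; HEPES buffer 102.750 mL; casein hydrolysate 68.637 g; cobalt chloride hexahydrate 48.498 mg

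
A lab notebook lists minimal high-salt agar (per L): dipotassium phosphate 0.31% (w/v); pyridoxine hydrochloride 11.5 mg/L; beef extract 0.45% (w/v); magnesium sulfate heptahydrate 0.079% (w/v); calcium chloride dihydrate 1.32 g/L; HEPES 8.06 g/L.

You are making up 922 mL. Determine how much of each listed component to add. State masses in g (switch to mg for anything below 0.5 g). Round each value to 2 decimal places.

Target volume = 922 mL = 0.922 L.
dipotassium phosphate: 0.31 g per 100 mL × 922 mL ÷ 100 = 2.86 g
pyridoxine hydrochloride: 11.5 mg/L × 0.922 L = 10.60 mg
beef extract: 0.45 g per 100 mL × 922 mL ÷ 100 = 4.15 g
magnesium sulfate heptahydrate: 0.079 g per 100 mL × 922 mL ÷ 100 = 0.73 g
calcium chloride dihydrate: 1.32 g/L × 0.922 L = 1.22 g
HEPES: 8.06 g/L × 0.922 L = 7.43 g

dipotassium phosphate 2.86 g; pyridoxine hydrochloride 10.60 mg; beef extract 4.15 g; magnesium sulfate heptahydrate 0.73 g; calcium chloride dihydrate 1.22 g; HEPES 7.43 g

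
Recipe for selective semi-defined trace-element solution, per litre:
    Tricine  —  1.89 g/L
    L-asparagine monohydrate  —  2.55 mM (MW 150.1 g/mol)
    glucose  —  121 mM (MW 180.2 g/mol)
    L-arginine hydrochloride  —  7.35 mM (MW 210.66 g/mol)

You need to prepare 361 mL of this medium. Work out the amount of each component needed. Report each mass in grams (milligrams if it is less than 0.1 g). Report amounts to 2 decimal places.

Tricine 0.68 g; L-asparagine monohydrate 0.14 g; glucose 7.87 g; L-arginine hydrochloride 0.56 g

Target volume = 361 mL = 0.361 L.
Tricine: 1.89 g/L × 0.361 L = 0.68 g
L-asparagine monohydrate: 2.55 mmol/L × 150.1 g/mol × 0.361 L ÷ 1000 = 0.14 g
glucose: 121 mmol/L × 180.2 g/mol × 0.361 L ÷ 1000 = 7.87 g
L-arginine hydrochloride: 7.35 mmol/L × 210.66 g/mol × 0.361 L ÷ 1000 = 0.56 g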